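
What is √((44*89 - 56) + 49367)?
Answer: √53227 ≈ 230.71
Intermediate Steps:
√((44*89 - 56) + 49367) = √((3916 - 56) + 49367) = √(3860 + 49367) = √53227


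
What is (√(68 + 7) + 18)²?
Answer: 399 + 180*√3 ≈ 710.77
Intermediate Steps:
(√(68 + 7) + 18)² = (√75 + 18)² = (5*√3 + 18)² = (18 + 5*√3)²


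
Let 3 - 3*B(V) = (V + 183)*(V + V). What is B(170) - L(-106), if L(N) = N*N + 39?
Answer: -153842/3 ≈ -51281.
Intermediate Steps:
L(N) = 39 + N**2 (L(N) = N**2 + 39 = 39 + N**2)
B(V) = 1 - 2*V*(183 + V)/3 (B(V) = 1 - (V + 183)*(V + V)/3 = 1 - (183 + V)*2*V/3 = 1 - 2*V*(183 + V)/3)
B(170) - L(-106) = (1 - 122*170 - 2/3*170**2) - (39 + (-106)**2) = (1 - 20740 - 2/3*28900) - (39 + 11236) = (1 - 20740 - 57800/3) - 1*11275 = -120017/3 - 11275 = -153842/3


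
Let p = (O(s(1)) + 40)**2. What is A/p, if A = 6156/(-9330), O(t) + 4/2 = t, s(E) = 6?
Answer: -513/1505240 ≈ -0.00034081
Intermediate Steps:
O(t) = -2 + t
A = -1026/1555 (A = 6156*(-1/9330) = -1026/1555 ≈ -0.65981)
p = 1936 (p = ((-2 + 6) + 40)**2 = (4 + 40)**2 = 44**2 = 1936)
A/p = -1026/1555/1936 = -1026/1555*1/1936 = -513/1505240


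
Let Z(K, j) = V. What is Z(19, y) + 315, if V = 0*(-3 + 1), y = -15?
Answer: 315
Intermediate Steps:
V = 0 (V = 0*(-2) = 0)
Z(K, j) = 0
Z(19, y) + 315 = 0 + 315 = 315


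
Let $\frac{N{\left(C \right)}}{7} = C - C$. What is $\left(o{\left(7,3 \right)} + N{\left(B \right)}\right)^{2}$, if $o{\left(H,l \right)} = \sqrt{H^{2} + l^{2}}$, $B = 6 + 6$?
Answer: $58$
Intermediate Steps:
$B = 12$
$N{\left(C \right)} = 0$ ($N{\left(C \right)} = 7 \left(C - C\right) = 7 \cdot 0 = 0$)
$\left(o{\left(7,3 \right)} + N{\left(B \right)}\right)^{2} = \left(\sqrt{7^{2} + 3^{2}} + 0\right)^{2} = \left(\sqrt{49 + 9} + 0\right)^{2} = \left(\sqrt{58} + 0\right)^{2} = \left(\sqrt{58}\right)^{2} = 58$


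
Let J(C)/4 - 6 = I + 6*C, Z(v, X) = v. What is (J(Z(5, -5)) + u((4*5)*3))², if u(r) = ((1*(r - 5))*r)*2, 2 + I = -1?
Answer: 45319824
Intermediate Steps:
I = -3 (I = -2 - 1 = -3)
J(C) = 12 + 24*C (J(C) = 24 + 4*(-3 + 6*C) = 24 + (-12 + 24*C) = 12 + 24*C)
u(r) = 2*r*(-5 + r) (u(r) = ((1*(-5 + r))*r)*2 = ((-5 + r)*r)*2 = (r*(-5 + r))*2 = 2*r*(-5 + r))
(J(Z(5, -5)) + u((4*5)*3))² = ((12 + 24*5) + 2*((4*5)*3)*(-5 + (4*5)*3))² = ((12 + 120) + 2*(20*3)*(-5 + 20*3))² = (132 + 2*60*(-5 + 60))² = (132 + 2*60*55)² = (132 + 6600)² = 6732² = 45319824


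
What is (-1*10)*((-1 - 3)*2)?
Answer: 80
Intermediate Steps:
(-1*10)*((-1 - 3)*2) = -(-40)*2 = -10*(-8) = 80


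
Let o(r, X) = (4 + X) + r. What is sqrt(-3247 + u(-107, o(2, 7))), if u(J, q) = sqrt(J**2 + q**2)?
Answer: sqrt(-3247 + sqrt(11618)) ≈ 56.029*I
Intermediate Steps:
o(r, X) = 4 + X + r
sqrt(-3247 + u(-107, o(2, 7))) = sqrt(-3247 + sqrt((-107)**2 + (4 + 7 + 2)**2)) = sqrt(-3247 + sqrt(11449 + 13**2)) = sqrt(-3247 + sqrt(11449 + 169)) = sqrt(-3247 + sqrt(11618))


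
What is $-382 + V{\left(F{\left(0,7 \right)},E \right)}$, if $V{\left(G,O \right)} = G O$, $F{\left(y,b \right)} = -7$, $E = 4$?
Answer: $-410$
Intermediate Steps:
$-382 + V{\left(F{\left(0,7 \right)},E \right)} = -382 - 28 = -410$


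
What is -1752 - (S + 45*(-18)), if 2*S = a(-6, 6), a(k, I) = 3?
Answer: -1887/2 ≈ -943.50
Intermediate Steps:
S = 3/2 (S = (½)*3 = 3/2 ≈ 1.5000)
-1752 - (S + 45*(-18)) = -1752 - (3/2 + 45*(-18)) = -1752 - (3/2 - 810) = -1752 - 1*(-1617/2) = -1752 + 1617/2 = -1887/2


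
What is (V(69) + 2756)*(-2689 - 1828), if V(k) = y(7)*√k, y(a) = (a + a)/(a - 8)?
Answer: -12448852 + 63238*√69 ≈ -1.1924e+7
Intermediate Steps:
y(a) = 2*a/(-8 + a) (y(a) = (2*a)/(-8 + a) = 2*a/(-8 + a))
V(k) = -14*√k (V(k) = (2*7/(-8 + 7))*√k = (2*7/(-1))*√k = (2*7*(-1))*√k = -14*√k)
(V(69) + 2756)*(-2689 - 1828) = (-14*√69 + 2756)*(-2689 - 1828) = (2756 - 14*√69)*(-4517) = -12448852 + 63238*√69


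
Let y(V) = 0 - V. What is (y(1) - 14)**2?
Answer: 225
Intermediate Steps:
y(V) = -V
(y(1) - 14)**2 = (-1*1 - 14)**2 = (-1 - 14)**2 = (-15)**2 = 225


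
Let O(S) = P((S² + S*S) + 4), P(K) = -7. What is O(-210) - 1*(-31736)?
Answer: 31729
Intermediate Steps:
O(S) = -7
O(-210) - 1*(-31736) = -7 - 1*(-31736) = -7 + 31736 = 31729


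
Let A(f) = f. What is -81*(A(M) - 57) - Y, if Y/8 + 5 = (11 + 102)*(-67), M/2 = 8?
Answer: 63929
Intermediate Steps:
M = 16 (M = 2*8 = 16)
Y = -60608 (Y = -40 + 8*((11 + 102)*(-67)) = -40 + 8*(113*(-67)) = -40 + 8*(-7571) = -40 - 60568 = -60608)
-81*(A(M) - 57) - Y = -81*(16 - 57) - 1*(-60608) = -81*(-41) + 60608 = 3321 + 60608 = 63929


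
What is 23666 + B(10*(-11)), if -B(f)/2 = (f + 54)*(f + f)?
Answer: -974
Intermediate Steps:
B(f) = -4*f*(54 + f) (B(f) = -2*(f + 54)*(f + f) = -2*(54 + f)*2*f = -4*f*(54 + f))
23666 + B(10*(-11)) = 23666 - 4*10*(-11)*(54 + 10*(-11)) = 23666 - 4*(-110)*(54 - 110) = 23666 - 4*(-110)*(-56) = 23666 - 24640 = -974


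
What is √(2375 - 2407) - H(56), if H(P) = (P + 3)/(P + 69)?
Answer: -59/125 + 4*I*√2 ≈ -0.472 + 5.6569*I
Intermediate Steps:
H(P) = (3 + P)/(69 + P)
√(2375 - 2407) - H(56) = √(2375 - 2407) - (3 + 56)/(69 + 56) = √(-32) - 59/125 = 4*I*√2 - 59/125 = -59/125 + 4*I*√2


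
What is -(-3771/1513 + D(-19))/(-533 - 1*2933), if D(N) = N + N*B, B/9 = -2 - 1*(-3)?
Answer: -291241/5244058 ≈ -0.055537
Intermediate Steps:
B = 9 (B = 9*(-2 - 1*(-3)) = 9*(-2 + 3) = 9*1 = 9)
D(N) = 10*N (D(N) = N + N*9 = N + 9*N = 10*N)
-(-3771/1513 + D(-19))/(-533 - 1*2933) = -(-3771/1513 + 10*(-19))/(-533 - 1*2933) = -(-3771*1/1513 - 190)/(-533 - 2933) = -(-3771/1513 - 190)/(-3466) = -(-291241)*(-1)/(1513*3466) = -1*291241/5244058 = -291241/5244058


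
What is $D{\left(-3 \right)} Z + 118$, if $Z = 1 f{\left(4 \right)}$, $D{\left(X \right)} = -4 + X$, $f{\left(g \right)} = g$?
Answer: $90$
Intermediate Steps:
$Z = 4$ ($Z = 1 \cdot 4 = 4$)
$D{\left(-3 \right)} Z + 118 = \left(-4 - 3\right) 4 + 118 = \left(-7\right) 4 + 118 = -28 + 118 = 90$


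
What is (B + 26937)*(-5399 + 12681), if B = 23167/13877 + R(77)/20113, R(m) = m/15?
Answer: 821278627303537018/4186621515 ≈ 1.9617e+8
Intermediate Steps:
R(m) = m/15 (R(m) = m*(1/15) = m/15)
B = 6990436594/4186621515 (B = 23167/13877 + ((1/15)*77)/20113 = 23167*(1/13877) + (77/15)*(1/20113) = 23167/13877 + 77/301695 = 6990436594/4186621515 ≈ 1.6697)
(B + 26937)*(-5399 + 12681) = (6990436594/4186621515 + 26937)*(-5399 + 12681) = (112782014186149/4186621515)*7282 = 821278627303537018/4186621515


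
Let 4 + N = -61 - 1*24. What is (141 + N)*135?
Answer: 7020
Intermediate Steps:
N = -89 (N = -4 + (-61 - 1*24) = -4 + (-61 - 24) = -4 - 85 = -89)
(141 + N)*135 = (141 - 89)*135 = 52*135 = 7020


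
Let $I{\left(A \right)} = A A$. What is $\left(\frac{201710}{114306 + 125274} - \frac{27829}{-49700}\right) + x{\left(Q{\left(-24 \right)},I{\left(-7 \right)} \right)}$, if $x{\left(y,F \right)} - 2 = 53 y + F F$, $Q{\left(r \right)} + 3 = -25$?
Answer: $\frac{547967052641}{595356300} \approx 920.4$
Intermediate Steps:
$I{\left(A \right)} = A^{2}$
$Q{\left(r \right)} = -28$ ($Q{\left(r \right)} = -3 - 25 = -28$)
$x{\left(y,F \right)} = 2 + F^{2} + 53 y$ ($x{\left(y,F \right)} = 2 + \left(53 y + F F\right) = 2 + \left(53 y + F^{2}\right) = 2 + \left(F^{2} + 53 y\right) = 2 + F^{2} + 53 y$)
$\left(\frac{201710}{114306 + 125274} - \frac{27829}{-49700}\right) + x{\left(Q{\left(-24 \right)},I{\left(-7 \right)} \right)} = \left(\frac{201710}{114306 + 125274} - \frac{27829}{-49700}\right) + \left(2 + \left(\left(-7\right)^{2}\right)^{2} + 53 \left(-28\right)\right) = \left(\frac{201710}{239580} - - \frac{27829}{49700}\right) + \left(2 + 49^{2} - 1484\right) = \left(201710 \cdot \frac{1}{239580} + \frac{27829}{49700}\right) + \left(2 + 2401 - 1484\right) = \left(\frac{20171}{23958} + \frac{27829}{49700}\right) + 919 = \frac{834612941}{595356300} + 919 = \frac{547967052641}{595356300}$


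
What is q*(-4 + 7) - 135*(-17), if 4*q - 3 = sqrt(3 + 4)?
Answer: 9189/4 + 3*sqrt(7)/4 ≈ 2299.2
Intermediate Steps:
q = 3/4 + sqrt(7)/4 (q = 3/4 + sqrt(3 + 4)/4 = 3/4 + sqrt(7)/4 ≈ 1.4114)
q*(-4 + 7) - 135*(-17) = (3/4 + sqrt(7)/4)*(-4 + 7) - 135*(-17) = (3/4 + sqrt(7)/4)*3 + 2295 = (9/4 + 3*sqrt(7)/4) + 2295 = 9189/4 + 3*sqrt(7)/4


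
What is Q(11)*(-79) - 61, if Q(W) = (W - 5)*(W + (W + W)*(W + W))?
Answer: -234691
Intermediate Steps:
Q(W) = (-5 + W)*(W + 4*W**2) (Q(W) = (-5 + W)*(W + (2*W)*(2*W)) = (-5 + W)*(W + 4*W**2))
Q(11)*(-79) - 61 = (11*(-5 - 19*11 + 4*11**2))*(-79) - 61 = (11*(-5 - 209 + 4*121))*(-79) - 61 = (11*(-5 - 209 + 484))*(-79) - 61 = (11*270)*(-79) - 61 = 2970*(-79) - 61 = -234630 - 61 = -234691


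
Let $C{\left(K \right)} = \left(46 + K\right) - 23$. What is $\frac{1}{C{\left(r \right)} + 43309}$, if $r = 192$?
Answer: $\frac{1}{43524} \approx 2.2976 \cdot 10^{-5}$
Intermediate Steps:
$C{\left(K \right)} = 23 + K$
$\frac{1}{C{\left(r \right)} + 43309} = \frac{1}{\left(23 + 192\right) + 43309} = \frac{1}{215 + 43309} = \frac{1}{43524}$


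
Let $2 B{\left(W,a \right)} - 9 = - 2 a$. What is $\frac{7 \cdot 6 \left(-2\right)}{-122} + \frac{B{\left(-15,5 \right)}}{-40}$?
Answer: $\frac{3421}{4880} \approx 0.70103$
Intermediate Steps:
$B{\left(W,a \right)} = \frac{9}{2} - a$ ($B{\left(W,a \right)} = \frac{9}{2} + \frac{\left(-2\right) a}{2} = \frac{9}{2} - a$)
$\frac{7 \cdot 6 \left(-2\right)}{-122} + \frac{B{\left(-15,5 \right)}}{-40} = \frac{7 \cdot 6 \left(-2\right)}{-122} + \frac{\frac{9}{2} - 5}{-40} = 42 \left(-2\right) \left(- \frac{1}{122}\right) + \left(\frac{9}{2} - 5\right) \left(- \frac{1}{40}\right) = \left(-84\right) \left(- \frac{1}{122}\right) - - \frac{1}{80} = \frac{42}{61} + \frac{1}{80} = \frac{3421}{4880}$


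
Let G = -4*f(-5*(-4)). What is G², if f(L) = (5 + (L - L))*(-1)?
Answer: 400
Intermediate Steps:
f(L) = -5 (f(L) = (5 + 0)*(-1) = 5*(-1) = -5)
G = 20 (G = -4*(-5) = 20)
G² = 20² = 400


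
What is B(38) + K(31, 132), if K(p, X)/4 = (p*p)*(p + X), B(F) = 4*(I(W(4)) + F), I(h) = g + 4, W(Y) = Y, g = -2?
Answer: 626732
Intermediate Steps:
I(h) = 2 (I(h) = -2 + 4 = 2)
B(F) = 8 + 4*F (B(F) = 4*(2 + F) = 8 + 4*F)
K(p, X) = 4*p²*(X + p) (K(p, X) = 4*((p*p)*(p + X)) = 4*(p²*(X + p)) = 4*p²*(X + p))
B(38) + K(31, 132) = (8 + 4*38) + 4*31²*(132 + 31) = (8 + 152) + 4*961*163 = 160 + 626572 = 626732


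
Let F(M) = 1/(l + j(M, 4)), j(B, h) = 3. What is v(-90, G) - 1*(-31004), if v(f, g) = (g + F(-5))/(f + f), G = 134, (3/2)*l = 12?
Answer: 12277289/396 ≈ 31003.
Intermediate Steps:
l = 8 (l = (2/3)*12 = 8)
F(M) = 1/11 (F(M) = 1/(8 + 3) = 1/11)
v(f, g) = (1/11 + g)/(2*f) (v(f, g) = (g + 1/11)/(f + f) = (1/11 + g)/((2*f)) = (1/11 + g)*(1/(2*f)) = (1/11 + g)/(2*f))
v(-90, G) - 1*(-31004) = (1/22)*(1 + 11*134)/(-90) - 1*(-31004) = (1/22)*(-1/90)*(1 + 1474) + 31004 = (1/22)*(-1/90)*1475 + 31004 = -295/396 + 31004 = 12277289/396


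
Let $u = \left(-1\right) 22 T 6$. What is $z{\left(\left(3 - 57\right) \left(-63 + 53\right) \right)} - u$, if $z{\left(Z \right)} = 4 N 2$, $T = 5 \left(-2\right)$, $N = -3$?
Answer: $-1344$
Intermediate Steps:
$T = -10$
$z{\left(Z \right)} = -24$ ($z{\left(Z \right)} = 4 \left(-3\right) 2 = \left(-12\right) 2 = -24$)
$u = 1320$ ($u = \left(-1\right) 22 \left(-10\right) 6 = \left(-22\right) \left(-10\right) 6 = 220 \cdot 6 = 1320$)
$z{\left(\left(3 - 57\right) \left(-63 + 53\right) \right)} - u = -24 - 1320 = -1344$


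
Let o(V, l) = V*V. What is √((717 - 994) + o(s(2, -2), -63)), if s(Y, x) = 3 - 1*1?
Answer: I*√273 ≈ 16.523*I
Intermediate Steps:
s(Y, x) = 2 (s(Y, x) = 3 - 1 = 2)
o(V, l) = V²
√((717 - 994) + o(s(2, -2), -63)) = √((717 - 994) + 2²) = √(-277 + 4) = √(-273) = I*√273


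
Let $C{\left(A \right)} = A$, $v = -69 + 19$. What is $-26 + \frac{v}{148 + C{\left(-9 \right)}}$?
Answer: $- \frac{3664}{139} \approx -26.36$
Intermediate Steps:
$v = -50$
$-26 + \frac{v}{148 + C{\left(-9 \right)}} = -26 + \frac{1}{148 - 9} \left(-50\right) = -26 + \frac{1}{139} \left(-50\right) = -26 - \frac{50}{139} = - \frac{3664}{139}$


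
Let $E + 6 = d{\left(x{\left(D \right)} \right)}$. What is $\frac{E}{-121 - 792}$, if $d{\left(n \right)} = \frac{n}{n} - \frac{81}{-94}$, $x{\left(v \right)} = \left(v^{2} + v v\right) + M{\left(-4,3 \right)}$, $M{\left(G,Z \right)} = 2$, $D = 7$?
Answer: $\frac{389}{85822} \approx 0.0045326$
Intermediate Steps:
$x{\left(v \right)} = 2 + 2 v^{2}$ ($x{\left(v \right)} = \left(v^{2} + v v\right) + 2 = \left(v^{2} + v^{2}\right) + 2 = 2 v^{2} + 2 = 2 + 2 v^{2}$)
$d{\left(n \right)} = \frac{175}{94}$ ($d{\left(n \right)} = 1 - - \frac{81}{94} = 1 + \frac{81}{94} = \frac{175}{94}$)
$E = - \frac{389}{94}$ ($E = -6 + \frac{175}{94} = - \frac{389}{94} \approx -4.1383$)
$\frac{E}{-121 - 792} = - \frac{389}{94 \left(-121 - 792\right)} = - \frac{389}{94 \left(-913\right)} = \left(- \frac{389}{94}\right) \left(- \frac{1}{913}\right) = \frac{389}{85822}$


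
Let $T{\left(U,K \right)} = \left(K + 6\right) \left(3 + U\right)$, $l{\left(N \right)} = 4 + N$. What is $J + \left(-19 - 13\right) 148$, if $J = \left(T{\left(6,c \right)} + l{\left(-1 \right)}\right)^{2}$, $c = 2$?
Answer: $889$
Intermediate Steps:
$T{\left(U,K \right)} = \left(3 + U\right) \left(6 + K\right)$ ($T{\left(U,K \right)} = \left(6 + K\right) \left(3 + U\right) = \left(3 + U\right) \left(6 + K\right)$)
$J = 5625$ ($J = \left(\left(18 + 3 \cdot 2 + 6 \cdot 6 + 2 \cdot 6\right) + \left(4 - 1\right)\right)^{2} = \left(\left(18 + 6 + 36 + 12\right) + 3\right)^{2} = \left(72 + 3\right)^{2} = 75^{2} = 5625$)
$J + \left(-19 - 13\right) 148 = 5625 + \left(-19 - 13\right) 148 = 5625 - 4736 = 889$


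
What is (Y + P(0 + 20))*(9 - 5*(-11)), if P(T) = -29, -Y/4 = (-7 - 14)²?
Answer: -114752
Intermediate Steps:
Y = -1764 (Y = -4*(-7 - 14)² = -4*(-21)² = -4*441 = -1764)
(Y + P(0 + 20))*(9 - 5*(-11)) = (-1764 - 29)*(9 - 5*(-11)) = -1793*(9 + 55) = -1793*64 = -114752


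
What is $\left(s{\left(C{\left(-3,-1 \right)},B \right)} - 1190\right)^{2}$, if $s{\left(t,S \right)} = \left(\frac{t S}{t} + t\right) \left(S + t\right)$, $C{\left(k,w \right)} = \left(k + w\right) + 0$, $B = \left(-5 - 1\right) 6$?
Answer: $168100$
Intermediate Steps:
$B = -36$ ($B = \left(-6\right) 6 = -36$)
$C{\left(k,w \right)} = k + w$
$s{\left(t,S \right)} = \left(S + t\right)^{2}$ ($s{\left(t,S \right)} = \left(\frac{S t}{t} + t\right) \left(S + t\right) = \left(S + t\right) \left(S + t\right) = \left(S + t\right)^{2}$)
$\left(s{\left(C{\left(-3,-1 \right)},B \right)} - 1190\right)^{2} = \left(\left(\left(-36\right)^{2} + \left(-3 - 1\right)^{2} + 2 \left(-36\right) \left(-3 - 1\right)\right) - 1190\right)^{2} = \left(\left(1296 + \left(-4\right)^{2} + 2 \left(-36\right) \left(-4\right)\right) - 1190\right)^{2} = \left(\left(1296 + 16 + 288\right) - 1190\right)^{2} = \left(1600 - 1190\right)^{2} = 410^{2} = 168100$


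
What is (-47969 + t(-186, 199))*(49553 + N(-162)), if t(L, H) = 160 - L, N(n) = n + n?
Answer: -2344432667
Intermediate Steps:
N(n) = 2*n
(-47969 + t(-186, 199))*(49553 + N(-162)) = (-47969 + (160 - 1*(-186)))*(49553 + 2*(-162)) = (-47969 + (160 + 186))*(49553 - 324) = (-47969 + 346)*49229 = -47623*49229 = -2344432667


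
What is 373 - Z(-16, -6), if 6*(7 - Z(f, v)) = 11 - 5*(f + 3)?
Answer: 1136/3 ≈ 378.67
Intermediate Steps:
Z(f, v) = 23/3 + 5*f/6 (Z(f, v) = 7 - (11 - 5*(f + 3))/6 = 7 - (11 - 5*(3 + f))/6 = 7 - (11 + (-15 - 5*f))/6 = 7 - (-4 - 5*f)/6 = 7 + (2/3 + 5*f/6) = 23/3 + 5*f/6)
373 - Z(-16, -6) = 373 - (23/3 + (5/6)*(-16)) = 373 - (23/3 - 40/3) = 373 - 1*(-17/3) = 373 + 17/3 = 1136/3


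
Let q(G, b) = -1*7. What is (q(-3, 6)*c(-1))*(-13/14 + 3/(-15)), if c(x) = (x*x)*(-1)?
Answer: -79/10 ≈ -7.9000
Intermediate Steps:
c(x) = -x**2 (c(x) = x**2*(-1) = -x**2)
q(G, b) = -7
(q(-3, 6)*c(-1))*(-13/14 + 3/(-15)) = (-(-7)*(-1)**2)*(-13/14 + 3/(-15)) = (-(-7))*(-13*1/14 + 3*(-1/15)) = (-7*(-1))*(-13/14 - 1/5) = 7*(-79/70) = -79/10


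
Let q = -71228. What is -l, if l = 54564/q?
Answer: 13641/17807 ≈ 0.76605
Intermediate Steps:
l = -13641/17807 (l = 54564/(-71228) = 54564*(-1/71228) = -13641/17807 ≈ -0.76605)
-l = -1*(-13641/17807) = 13641/17807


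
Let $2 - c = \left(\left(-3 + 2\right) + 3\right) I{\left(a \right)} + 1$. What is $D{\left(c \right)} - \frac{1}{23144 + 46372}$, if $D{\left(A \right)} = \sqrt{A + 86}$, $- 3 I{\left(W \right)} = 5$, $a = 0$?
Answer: $- \frac{1}{69516} + \frac{\sqrt{813}}{3} \approx 9.5044$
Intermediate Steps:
$I{\left(W \right)} = - \frac{5}{3}$ ($I{\left(W \right)} = \left(- \frac{1}{3}\right) 5 = - \frac{5}{3}$)
$c = \frac{13}{3}$ ($c = 2 - \left(\left(\left(-3 + 2\right) + 3\right) \left(- \frac{5}{3}\right) + 1\right) = 2 - \left(\left(-1 + 3\right) \left(- \frac{5}{3}\right) + 1\right) = 2 - \left(2 \left(- \frac{5}{3}\right) + 1\right) = 2 - \left(- \frac{10}{3} + 1\right) = 2 - - \frac{7}{3} = 2 + \frac{7}{3} = \frac{13}{3} \approx 4.3333$)
$D{\left(A \right)} = \sqrt{86 + A}$
$D{\left(c \right)} - \frac{1}{23144 + 46372} = \sqrt{86 + \frac{13}{3}} - \frac{1}{23144 + 46372} = \sqrt{\frac{271}{3}} - \frac{1}{69516} = \frac{\sqrt{813}}{3} - \frac{1}{69516} = - \frac{1}{69516} + \frac{\sqrt{813}}{3}$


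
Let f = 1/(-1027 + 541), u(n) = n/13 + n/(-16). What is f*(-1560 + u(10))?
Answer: 18025/5616 ≈ 3.2096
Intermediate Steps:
u(n) = 3*n/208 (u(n) = n*(1/13) + n*(-1/16) = n/13 - n/16 = 3*n/208)
f = -1/486 (f = 1/(-486) = -1/486 ≈ -0.0020576)
f*(-1560 + u(10)) = -(-1560 + (3/208)*10)/486 = -(-1560 + 15/104)/486 = -1/486*(-162225/104) = 18025/5616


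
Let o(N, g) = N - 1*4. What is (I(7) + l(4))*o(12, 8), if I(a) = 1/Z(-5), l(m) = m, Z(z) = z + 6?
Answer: 40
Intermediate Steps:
Z(z) = 6 + z
I(a) = 1 (I(a) = 1/(6 - 5) = 1/1 = 1)
o(N, g) = -4 + N (o(N, g) = N - 4 = -4 + N)
(I(7) + l(4))*o(12, 8) = (1 + 4)*(-4 + 12) = 5*8 = 40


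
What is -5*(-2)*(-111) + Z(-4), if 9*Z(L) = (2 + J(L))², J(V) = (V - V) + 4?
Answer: -1106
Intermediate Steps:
J(V) = 4 (J(V) = 0 + 4 = 4)
Z(L) = 4 (Z(L) = (2 + 4)²/9 = (⅑)*6² = (⅑)*36 = 4)
-5*(-2)*(-111) + Z(-4) = -5*(-2)*(-111) + 4 = 10*(-111) + 4 = -1110 + 4 = -1106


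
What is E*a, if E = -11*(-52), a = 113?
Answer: 64636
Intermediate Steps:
E = 572
E*a = 572*113 = 64636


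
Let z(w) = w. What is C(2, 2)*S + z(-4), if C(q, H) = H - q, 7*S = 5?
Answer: -4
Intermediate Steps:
S = 5/7 (S = (⅐)*5 = 5/7 ≈ 0.71429)
C(2, 2)*S + z(-4) = (2 - 1*2)*(5/7) - 4 = (2 - 2)*(5/7) - 4 = 0*(5/7) - 4 = 0 - 4 = -4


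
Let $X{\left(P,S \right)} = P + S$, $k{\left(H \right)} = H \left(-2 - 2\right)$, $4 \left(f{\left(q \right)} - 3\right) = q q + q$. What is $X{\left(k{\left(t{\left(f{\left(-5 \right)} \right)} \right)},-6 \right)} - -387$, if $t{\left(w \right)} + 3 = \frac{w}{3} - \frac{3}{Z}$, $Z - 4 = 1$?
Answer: $\frac{5771}{15} \approx 384.73$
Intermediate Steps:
$Z = 5$ ($Z = 4 + 1 = 5$)
$f{\left(q \right)} = 3 + \frac{q}{4} + \frac{q^{2}}{4}$ ($f{\left(q \right)} = 3 + \frac{q q + q}{4} = 3 + \frac{q^{2} + q}{4} = 3 + \frac{q + q^{2}}{4} = 3 + \left(\frac{q}{4} + \frac{q^{2}}{4}\right) = 3 + \frac{q}{4} + \frac{q^{2}}{4}$)
$t{\left(w \right)} = - \frac{18}{5} + \frac{w}{3}$ ($t{\left(w \right)} = -3 + \left(\frac{w}{3} - \frac{3}{5}\right) = -3 + \left(- \frac{3}{5} + \frac{w}{3}\right) = - \frac{18}{5} + \frac{w}{3}$)
$k{\left(H \right)} = - 4 H$ ($k{\left(H \right)} = H \left(-4\right) = - 4 H$)
$X{\left(k{\left(t{\left(f{\left(-5 \right)} \right)} \right)},-6 \right)} - -387 = \left(- 4 \left(- \frac{18}{5} + \frac{3 + \frac{1}{4} \left(-5\right) + \frac{\left(-5\right)^{2}}{4}}{3}\right) - 6\right) - -387 = \left(- 4 \left(- \frac{18}{5} + \frac{3 - \frac{5}{4} + \frac{1}{4} \cdot 25}{3}\right) - 6\right) + 387 = \left(- 4 \left(- \frac{18}{5} + \frac{3 - \frac{5}{4} + \frac{25}{4}}{3}\right) - 6\right) + 387 = \left(- 4 \left(- \frac{18}{5} + \frac{1}{3} \cdot 8\right) - 6\right) + 387 = \left(- 4 \left(- \frac{18}{5} + \frac{8}{3}\right) - 6\right) + 387 = \left(\left(-4\right) \left(- \frac{14}{15}\right) - 6\right) + 387 = \left(\frac{56}{15} - 6\right) + 387 = - \frac{34}{15} + 387 = \frac{5771}{15}$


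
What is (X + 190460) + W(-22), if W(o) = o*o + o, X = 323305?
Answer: 514227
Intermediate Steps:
W(o) = o + o² (W(o) = o² + o = o + o²)
(X + 190460) + W(-22) = (323305 + 190460) - 22*(1 - 22) = 513765 - 22*(-21) = 513765 + 462 = 514227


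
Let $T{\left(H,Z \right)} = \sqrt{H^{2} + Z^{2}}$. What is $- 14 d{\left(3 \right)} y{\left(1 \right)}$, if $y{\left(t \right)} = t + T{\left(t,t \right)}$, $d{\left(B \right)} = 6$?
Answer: $-84 - 84 \sqrt{2} \approx -202.79$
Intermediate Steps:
$y{\left(t \right)} = t + \sqrt{2} \sqrt{t^{2}}$ ($y{\left(t \right)} = t + \sqrt{t^{2} + t^{2}} = t + \sqrt{2 t^{2}} = t + \sqrt{2} \sqrt{t^{2}}$)
$- 14 d{\left(3 \right)} y{\left(1 \right)} = \left(-14\right) 6 \left(1 + \sqrt{2} \sqrt{1^{2}}\right) = - 84 \left(1 + \sqrt{2} \sqrt{1}\right) = - 84 \left(1 + \sqrt{2} \cdot 1\right) = - 84 \left(1 + \sqrt{2}\right) = -84 - 84 \sqrt{2}$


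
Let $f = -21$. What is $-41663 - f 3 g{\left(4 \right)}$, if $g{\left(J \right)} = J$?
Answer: $-41411$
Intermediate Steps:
$-41663 - f 3 g{\left(4 \right)} = -41663 - \left(-21\right) 3 \cdot 4 = -41663 - \left(-63\right) 4 = -41663 - -252 = -41663 + 252 = -41411$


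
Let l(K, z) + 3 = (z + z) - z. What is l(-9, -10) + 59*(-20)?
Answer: -1193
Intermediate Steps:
l(K, z) = -3 + z (l(K, z) = -3 + ((z + z) - z) = -3 + (2*z - z) = -3 + z)
l(-9, -10) + 59*(-20) = (-3 - 10) + 59*(-20) = -13 - 1180 = -1193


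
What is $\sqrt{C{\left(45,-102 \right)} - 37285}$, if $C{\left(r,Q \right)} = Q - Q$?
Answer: $i \sqrt{37285} \approx 193.09 i$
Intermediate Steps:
$C{\left(r,Q \right)} = 0$
$\sqrt{C{\left(45,-102 \right)} - 37285} = \sqrt{0 - 37285} = \sqrt{-37285} = i \sqrt{37285}$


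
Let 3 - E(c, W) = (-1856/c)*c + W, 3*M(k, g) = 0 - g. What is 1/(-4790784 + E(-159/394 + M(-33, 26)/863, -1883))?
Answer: -1/4787042 ≈ -2.0890e-7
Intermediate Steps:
M(k, g) = -g/3 (M(k, g) = (0 - g)/3 = (-g)/3 = -g/3)
E(c, W) = 1859 - W (E(c, W) = 3 - ((-1856/c)*c + W) = 3 - (-1856 + W) = 3 + (1856 - W) = 1859 - W)
1/(-4790784 + E(-159/394 + M(-33, 26)/863, -1883)) = 1/(-4790784 + (1859 - 1*(-1883))) = 1/(-4790784 + (1859 + 1883)) = 1/(-4790784 + 3742) = 1/(-4787042) = -1/4787042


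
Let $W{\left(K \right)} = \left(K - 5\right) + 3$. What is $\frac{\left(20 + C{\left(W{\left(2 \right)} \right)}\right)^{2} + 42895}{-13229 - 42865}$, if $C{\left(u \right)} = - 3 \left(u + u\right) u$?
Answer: $- \frac{43295}{56094} \approx -0.77183$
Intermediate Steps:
$W{\left(K \right)} = -2 + K$ ($W{\left(K \right)} = \left(-5 + K\right) + 3 = -2 + K$)
$C{\left(u \right)} = - 6 u^{2}$ ($C{\left(u \right)} = - 3 \cdot 2 u u = - 6 u u = - 6 u^{2}$)
$\frac{\left(20 + C{\left(W{\left(2 \right)} \right)}\right)^{2} + 42895}{-13229 - 42865} = \frac{\left(20 - 6 \left(-2 + 2\right)^{2}\right)^{2} + 42895}{-13229 - 42865} = \frac{\left(20 - 6 \cdot 0^{2}\right)^{2} + 42895}{-56094} = \left(\left(20 - 0\right)^{2} + 42895\right) \left(- \frac{1}{56094}\right) = \left(\left(20 + 0\right)^{2} + 42895\right) \left(- \frac{1}{56094}\right) = \left(20^{2} + 42895\right) \left(- \frac{1}{56094}\right) = \left(400 + 42895\right) \left(- \frac{1}{56094}\right) = 43295 \left(- \frac{1}{56094}\right) = - \frac{43295}{56094}$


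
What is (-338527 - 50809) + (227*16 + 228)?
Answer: -385476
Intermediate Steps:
(-338527 - 50809) + (227*16 + 228) = -389336 + (3632 + 228) = -389336 + 3860 = -385476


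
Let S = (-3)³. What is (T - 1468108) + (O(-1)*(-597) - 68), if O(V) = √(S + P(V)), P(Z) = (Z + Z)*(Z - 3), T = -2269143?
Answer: -3737319 - 597*I*√19 ≈ -3.7373e+6 - 2602.3*I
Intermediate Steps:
S = -27
P(Z) = 2*Z*(-3 + Z) (P(Z) = (2*Z)*(-3 + Z) = 2*Z*(-3 + Z))
O(V) = √(-27 + 2*V*(-3 + V))
(T - 1468108) + (O(-1)*(-597) - 68) = (-2269143 - 1468108) + (√(-27 + 2*(-1)*(-3 - 1))*(-597) - 68) = -3737251 + (√(-27 + 2*(-1)*(-4))*(-597) - 68) = -3737251 + (√(-27 + 8)*(-597) - 68) = -3737251 + (√(-19)*(-597) - 68) = -3737251 + ((I*√19)*(-597) - 68) = -3737251 + (-597*I*√19 - 68) = -3737251 + (-68 - 597*I*√19) = -3737319 - 597*I*√19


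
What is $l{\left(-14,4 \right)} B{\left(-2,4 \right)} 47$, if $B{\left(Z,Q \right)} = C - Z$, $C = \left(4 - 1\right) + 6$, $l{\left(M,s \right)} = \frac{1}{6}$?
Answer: $\frac{517}{6} \approx 86.167$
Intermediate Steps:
$l{\left(M,s \right)} = \frac{1}{6}$
$C = 9$ ($C = 3 + 6 = 9$)
$B{\left(Z,Q \right)} = 9 - Z$
$l{\left(-14,4 \right)} B{\left(-2,4 \right)} 47 = \frac{9 - -2}{6} \cdot 47 = \frac{9 + 2}{6} \cdot 47 = \frac{1}{6} \cdot 11 \cdot 47 = \frac{11}{6} \cdot 47 = \frac{517}{6}$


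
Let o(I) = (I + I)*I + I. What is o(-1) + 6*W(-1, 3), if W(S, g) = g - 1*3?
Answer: 1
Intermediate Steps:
o(I) = I + 2*I² (o(I) = (2*I)*I + I = 2*I² + I = I + 2*I²)
W(S, g) = -3 + g (W(S, g) = g - 3 = -3 + g)
o(-1) + 6*W(-1, 3) = -(1 + 2*(-1)) + 6*(-3 + 3) = -(1 - 2) + 6*0 = -1*(-1) + 0 = 1 + 0 = 1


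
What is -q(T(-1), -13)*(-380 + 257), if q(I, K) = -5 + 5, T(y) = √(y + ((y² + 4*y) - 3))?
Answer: 0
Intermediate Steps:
T(y) = √(-3 + y² + 5*y) (T(y) = √(y + (-3 + y² + 4*y)) = √(-3 + y² + 5*y))
q(I, K) = 0
-q(T(-1), -13)*(-380 + 257) = -0*(-380 + 257) = -0*(-123) = -1*0 = 0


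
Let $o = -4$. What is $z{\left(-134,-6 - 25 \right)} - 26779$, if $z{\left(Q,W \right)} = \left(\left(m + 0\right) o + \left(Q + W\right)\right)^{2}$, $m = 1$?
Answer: $1782$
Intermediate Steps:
$z{\left(Q,W \right)} = \left(-4 + Q + W\right)^{2}$ ($z{\left(Q,W \right)} = \left(\left(1 + 0\right) \left(-4\right) + \left(Q + W\right)\right)^{2} = \left(1 \left(-4\right) + \left(Q + W\right)\right)^{2} = \left(-4 + \left(Q + W\right)\right)^{2} = \left(-4 + Q + W\right)^{2}$)
$z{\left(-134,-6 - 25 \right)} - 26779 = \left(-4 - 134 - 31\right)^{2} - 26779 = \left(-169\right)^{2} - 26779 = 28561 - 26779 = 1782$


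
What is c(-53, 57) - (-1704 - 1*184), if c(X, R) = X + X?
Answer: 1782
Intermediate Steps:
c(X, R) = 2*X
c(-53, 57) - (-1704 - 1*184) = 2*(-53) - (-1704 - 1*184) = -106 - (-1704 - 184) = -106 - 1*(-1888) = -106 + 1888 = 1782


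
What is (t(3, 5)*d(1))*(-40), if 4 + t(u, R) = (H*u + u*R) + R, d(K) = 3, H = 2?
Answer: -2640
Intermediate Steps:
t(u, R) = -4 + R + 2*u + R*u (t(u, R) = -4 + ((2*u + u*R) + R) = -4 + ((2*u + R*u) + R) = -4 + (R + 2*u + R*u) = -4 + R + 2*u + R*u)
(t(3, 5)*d(1))*(-40) = ((-4 + 5 + 2*3 + 5*3)*3)*(-40) = ((-4 + 5 + 6 + 15)*3)*(-40) = (22*3)*(-40) = 66*(-40) = -2640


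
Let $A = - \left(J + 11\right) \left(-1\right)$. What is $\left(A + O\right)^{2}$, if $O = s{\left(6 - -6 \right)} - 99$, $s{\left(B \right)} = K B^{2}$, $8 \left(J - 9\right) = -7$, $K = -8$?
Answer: $\frac{97121025}{64} \approx 1.5175 \cdot 10^{6}$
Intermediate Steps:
$J = \frac{65}{8}$ ($J = 9 + \frac{1}{8} \left(-7\right) = 9 - \frac{7}{8} = \frac{65}{8} \approx 8.125$)
$s{\left(B \right)} = - 8 B^{2}$
$A = \frac{153}{8}$ ($A = - \left(\frac{65}{8} + 11\right) \left(-1\right) = - \frac{153 \left(-1\right)}{8} = \left(-1\right) \left(- \frac{153}{8}\right) = \frac{153}{8} \approx 19.125$)
$O = -1251$ ($O = - 8 \left(6 - -6\right)^{2} - 99 = - 8 \left(6 + 6\right)^{2} - 99 = - 8 \cdot 12^{2} - 99 = \left(-8\right) 144 - 99 = -1152 - 99 = -1251$)
$\left(A + O\right)^{2} = \left(\frac{153}{8} - 1251\right)^{2} = \left(- \frac{9855}{8}\right)^{2} = \frac{97121025}{64}$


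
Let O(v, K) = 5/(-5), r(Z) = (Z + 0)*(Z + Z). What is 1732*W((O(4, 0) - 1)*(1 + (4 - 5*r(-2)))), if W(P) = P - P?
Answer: 0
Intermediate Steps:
r(Z) = 2*Z² (r(Z) = Z*(2*Z) = 2*Z²)
O(v, K) = -1 (O(v, K) = 5*(-⅕) = -1)
W(P) = 0
1732*W((O(4, 0) - 1)*(1 + (4 - 5*r(-2)))) = 1732*0 = 0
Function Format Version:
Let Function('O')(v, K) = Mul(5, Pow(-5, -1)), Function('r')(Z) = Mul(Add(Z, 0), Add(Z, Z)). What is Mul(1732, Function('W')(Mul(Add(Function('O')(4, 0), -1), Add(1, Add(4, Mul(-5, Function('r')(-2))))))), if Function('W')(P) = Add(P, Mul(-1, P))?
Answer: 0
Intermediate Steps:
Function('r')(Z) = Mul(2, Pow(Z, 2)) (Function('r')(Z) = Mul(Z, Mul(2, Z)) = Mul(2, Pow(Z, 2)))
Function('O')(v, K) = -1 (Function('O')(v, K) = Mul(5, Rational(-1, 5)) = -1)
Function('W')(P) = 0
Mul(1732, Function('W')(Mul(Add(Function('O')(4, 0), -1), Add(1, Add(4, Mul(-5, Function('r')(-2))))))) = Mul(1732, 0) = 0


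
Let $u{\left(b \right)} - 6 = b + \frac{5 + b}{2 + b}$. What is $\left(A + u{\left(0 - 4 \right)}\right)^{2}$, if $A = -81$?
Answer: $\frac{25281}{4} \approx 6320.3$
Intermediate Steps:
$u{\left(b \right)} = 6 + b + \frac{5 + b}{2 + b}$ ($u{\left(b \right)} = 6 + \left(b + \frac{5 + b}{2 + b}\right) = 6 + b + \frac{5 + b}{2 + b}$)
$\left(A + u{\left(0 - 4 \right)}\right)^{2} = \left(-81 + \frac{17 + \left(0 - 4\right)^{2} + 9 \left(0 - 4\right)}{2 + \left(0 - 4\right)}\right)^{2} = \left(-81 + \frac{17 + \left(-4\right)^{2} + 9 \left(-4\right)}{2 - 4}\right)^{2} = \left(-81 + \frac{17 + 16 - 36}{-2}\right)^{2} = \left(-81 - - \frac{3}{2}\right)^{2} = \left(-81 + \frac{3}{2}\right)^{2} = \left(- \frac{159}{2}\right)^{2} = \frac{25281}{4}$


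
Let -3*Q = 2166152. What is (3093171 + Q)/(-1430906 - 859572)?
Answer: -418433/404202 ≈ -1.0352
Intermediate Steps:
Q = -2166152/3 (Q = -1/3*2166152 = -2166152/3 ≈ -7.2205e+5)
(3093171 + Q)/(-1430906 - 859572) = (3093171 - 2166152/3)/(-1430906 - 859572) = (7113361/3)/(-2290478) = (7113361/3)*(-1/2290478) = -418433/404202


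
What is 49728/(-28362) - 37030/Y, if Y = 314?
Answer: -88821621/742139 ≈ -119.68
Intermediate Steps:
49728/(-28362) - 37030/Y = 49728/(-28362) - 37030/314 = 49728*(-1/28362) - 37030*1/314 = -8288/4727 - 18515/157 = -88821621/742139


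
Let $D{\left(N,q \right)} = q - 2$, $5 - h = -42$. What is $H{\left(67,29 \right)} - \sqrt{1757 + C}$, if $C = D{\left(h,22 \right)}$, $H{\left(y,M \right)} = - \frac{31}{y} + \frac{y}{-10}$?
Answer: $- \frac{4799}{670} - \sqrt{1777} \approx -49.317$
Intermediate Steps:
$h = 47$ ($h = 5 - -42 = 5 + 42 = 47$)
$D{\left(N,q \right)} = -2 + q$
$H{\left(y,M \right)} = - \frac{31}{y} - \frac{y}{10}$ ($H{\left(y,M \right)} = - \frac{31}{y} + y \left(- \frac{1}{10}\right) = - \frac{31}{y} - \frac{y}{10}$)
$C = 20$ ($C = -2 + 22 = 20$)
$H{\left(67,29 \right)} - \sqrt{1757 + C} = \left(- \frac{31}{67} - \frac{67}{10}\right) - \sqrt{1757 + 20} = \left(\left(-31\right) \frac{1}{67} - \frac{67}{10}\right) - \sqrt{1777} = \left(- \frac{31}{67} - \frac{67}{10}\right) - \sqrt{1777} = - \frac{4799}{670} - \sqrt{1777}$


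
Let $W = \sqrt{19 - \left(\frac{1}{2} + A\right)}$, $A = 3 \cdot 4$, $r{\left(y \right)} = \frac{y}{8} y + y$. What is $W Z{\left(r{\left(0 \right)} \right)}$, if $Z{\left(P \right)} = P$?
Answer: $0$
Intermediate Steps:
$r{\left(y \right)} = y + \frac{y^{2}}{8}$ ($r{\left(y \right)} = y \frac{1}{8} y + y = \frac{y}{8} y + y = \frac{y^{2}}{8} + y = y + \frac{y^{2}}{8}$)
$A = 12$
$W = \frac{\sqrt{26}}{2}$ ($W = \sqrt{19 + \left(\frac{1}{-2} - 12\right)} = \sqrt{19 - \frac{25}{2}} = \sqrt{\frac{13}{2}} = \frac{\sqrt{26}}{2} \approx 2.5495$)
$W Z{\left(r{\left(0 \right)} \right)} = \frac{\sqrt{26}}{2} \cdot \frac{1}{8} \cdot 0 \left(8 + 0\right) = \frac{\sqrt{26}}{2} \cdot \frac{1}{8} \cdot 0 \cdot 8 = \frac{\sqrt{26}}{2} \cdot 0 = 0$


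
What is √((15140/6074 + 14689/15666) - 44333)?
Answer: I*√100345833494708553066/47577642 ≈ 210.55*I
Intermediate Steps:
√((15140/6074 + 14689/15666) - 44333) = √((15140*(1/6074) + 14689*(1/15666)) - 44333) = √((7570/3037 + 14689/15666) - 44333) = √(163202113/47577642 - 44333) = √(-2109096400673/47577642) = I*√100345833494708553066/47577642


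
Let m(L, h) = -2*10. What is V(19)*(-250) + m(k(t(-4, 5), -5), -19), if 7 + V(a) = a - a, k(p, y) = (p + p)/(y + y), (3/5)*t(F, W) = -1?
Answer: 1730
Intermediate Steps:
t(F, W) = -5/3 (t(F, W) = (5/3)*(-1) = -5/3)
k(p, y) = p/y (k(p, y) = (2*p)/((2*y)) = (2*p)*(1/(2*y)) = p/y)
V(a) = -7 (V(a) = -7 + (a - a) = -7 + 0 = -7)
m(L, h) = -20
V(19)*(-250) + m(k(t(-4, 5), -5), -19) = -7*(-250) - 20 = 1750 - 20 = 1730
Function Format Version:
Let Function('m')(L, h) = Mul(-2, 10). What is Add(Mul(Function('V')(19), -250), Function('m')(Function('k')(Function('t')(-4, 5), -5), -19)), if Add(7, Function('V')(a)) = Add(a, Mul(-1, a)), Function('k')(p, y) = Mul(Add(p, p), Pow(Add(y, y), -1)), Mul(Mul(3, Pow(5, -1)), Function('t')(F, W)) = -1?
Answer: 1730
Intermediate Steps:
Function('t')(F, W) = Rational(-5, 3) (Function('t')(F, W) = Mul(Rational(5, 3), -1) = Rational(-5, 3))
Function('k')(p, y) = Mul(p, Pow(y, -1)) (Function('k')(p, y) = Mul(Mul(2, p), Pow(Mul(2, y), -1)) = Mul(Mul(2, p), Mul(Rational(1, 2), Pow(y, -1))) = Mul(p, Pow(y, -1)))
Function('V')(a) = -7 (Function('V')(a) = Add(-7, Add(a, Mul(-1, a))) = Add(-7, 0) = -7)
Function('m')(L, h) = -20
Add(Mul(Function('V')(19), -250), Function('m')(Function('k')(Function('t')(-4, 5), -5), -19)) = Add(Mul(-7, -250), -20) = Add(1750, -20) = 1730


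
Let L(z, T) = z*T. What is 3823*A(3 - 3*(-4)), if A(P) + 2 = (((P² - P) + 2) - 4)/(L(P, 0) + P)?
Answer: 680494/15 ≈ 45366.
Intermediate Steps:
L(z, T) = T*z
A(P) = -2 + (-2 + P² - P)/P (A(P) = -2 + (((P² - P) + 2) - 4)/(0*P + P) = -2 + ((2 + P² - P) - 4)/(0 + P) = -2 + (-2 + P² - P)/P)
3823*A(3 - 3*(-4)) = 3823*(-3 + (3 - 3*(-4)) - 2/(3 - 3*(-4))) = 3823*(-3 + (3 + 12) - 2/(3 + 12)) = 3823*(-3 + 15 - 2/15) = 3823*(178/15) = 680494/15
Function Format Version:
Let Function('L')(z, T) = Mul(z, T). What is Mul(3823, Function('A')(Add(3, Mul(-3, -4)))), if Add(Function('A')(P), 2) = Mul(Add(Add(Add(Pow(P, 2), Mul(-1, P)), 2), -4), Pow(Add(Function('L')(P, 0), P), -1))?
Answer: Rational(680494, 15) ≈ 45366.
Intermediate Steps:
Function('L')(z, T) = Mul(T, z)
Function('A')(P) = Add(-2, Mul(Pow(P, -1), Add(-2, Pow(P, 2), Mul(-1, P)))) (Function('A')(P) = Add(-2, Mul(Add(Add(Add(Pow(P, 2), Mul(-1, P)), 2), -4), Pow(Add(Mul(0, P), P), -1))) = Add(-2, Mul(Add(Add(2, Pow(P, 2), Mul(-1, P)), -4), Pow(Add(0, P), -1))) = Add(-2, Mul(Add(-2, Pow(P, 2), Mul(-1, P)), Pow(P, -1))) = Add(-2, Mul(Pow(P, -1), Add(-2, Pow(P, 2), Mul(-1, P)))))
Mul(3823, Function('A')(Add(3, Mul(-3, -4)))) = Mul(3823, Add(-3, Add(3, Mul(-3, -4)), Mul(-2, Pow(Add(3, Mul(-3, -4)), -1)))) = Mul(3823, Add(-3, Add(3, 12), Mul(-2, Pow(Add(3, 12), -1)))) = Mul(3823, Add(-3, 15, Mul(-2, Pow(15, -1)))) = Mul(3823, Add(-3, 15, Mul(-2, Rational(1, 15)))) = Mul(3823, Add(-3, 15, Rational(-2, 15))) = Mul(3823, Rational(178, 15)) = Rational(680494, 15)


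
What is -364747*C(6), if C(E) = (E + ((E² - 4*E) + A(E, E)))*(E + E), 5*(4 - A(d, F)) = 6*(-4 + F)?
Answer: -428942472/5 ≈ -8.5789e+7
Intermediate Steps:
A(d, F) = 44/5 - 6*F/5 (A(d, F) = 4 - 6*(-4 + F)/5 = 4 - (-24 + 6*F)/5 = 4 + (24/5 - 6*F/5) = 44/5 - 6*F/5)
C(E) = 2*E*(44/5 + E² - 21*E/5) (C(E) = (E + ((E² - 4*E) + (44/5 - 6*E/5)))*(E + E) = (E + (44/5 + E² - 26*E/5))*(2*E) = (44/5 + E² - 21*E/5)*(2*E) = 2*E*(44/5 + E² - 21*E/5))
-364747*C(6) = -729494*6*(44 - 21*6 + 5*6²)/5 = -729494*6*(44 - 126 + 5*36)/5 = -729494*6*(44 - 126 + 180)/5 = -729494*6*98/5 = -364747*1176/5 = -428942472/5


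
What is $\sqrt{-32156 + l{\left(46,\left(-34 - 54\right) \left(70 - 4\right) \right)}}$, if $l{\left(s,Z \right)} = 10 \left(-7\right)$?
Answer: $i \sqrt{32226} \approx 179.52 i$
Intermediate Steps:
$l{\left(s,Z \right)} = -70$
$\sqrt{-32156 + l{\left(46,\left(-34 - 54\right) \left(70 - 4\right) \right)}} = \sqrt{-32156 - 70} = \sqrt{-32226} = i \sqrt{32226}$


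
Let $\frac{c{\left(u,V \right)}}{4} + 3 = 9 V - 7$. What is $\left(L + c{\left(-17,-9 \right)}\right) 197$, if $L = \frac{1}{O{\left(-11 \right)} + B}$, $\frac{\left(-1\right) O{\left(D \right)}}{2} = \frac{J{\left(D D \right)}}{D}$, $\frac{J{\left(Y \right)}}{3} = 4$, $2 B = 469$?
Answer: $- \frac{373379222}{5207} \approx -71707.0$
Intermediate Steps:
$B = \frac{469}{2}$ ($B = \frac{1}{2} \cdot 469 = \frac{469}{2} \approx 234.5$)
$J{\left(Y \right)} = 12$ ($J{\left(Y \right)} = 3 \cdot 4 = 12$)
$O{\left(D \right)} = - \frac{24}{D}$ ($O{\left(D \right)} = - 2 \frac{12}{D} = - \frac{24}{D}$)
$c{\left(u,V \right)} = -40 + 36 V$ ($c{\left(u,V \right)} = -12 + 4 \left(9 V - 7\right) = -12 + 4 \left(-7 + 9 V\right) = -12 + \left(-28 + 36 V\right) = -40 + 36 V$)
$L = \frac{22}{5207}$ ($L = \frac{1}{- \frac{24}{-11} + \frac{469}{2}} = \frac{1}{\left(-24\right) \left(- \frac{1}{11}\right) + \frac{469}{2}} = \frac{1}{\frac{24}{11} + \frac{469}{2}} = \frac{1}{\frac{5207}{22}} = \frac{22}{5207} \approx 0.0042251$)
$\left(L + c{\left(-17,-9 \right)}\right) 197 = \left(\frac{22}{5207} + \left(-40 + 36 \left(-9\right)\right)\right) 197 = \left(\frac{22}{5207} - 364\right) 197 = \left(- \frac{1895326}{5207}\right) 197 = - \frac{373379222}{5207}$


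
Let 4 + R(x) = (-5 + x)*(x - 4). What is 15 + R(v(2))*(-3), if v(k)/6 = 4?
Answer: -1113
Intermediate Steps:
v(k) = 24 (v(k) = 6*4 = 24)
R(x) = -4 + (-5 + x)*(-4 + x) (R(x) = -4 + (-5 + x)*(x - 4) = -4 + (-5 + x)*(-4 + x))
15 + R(v(2))*(-3) = 15 + (16 + 24**2 - 9*24)*(-3) = 15 + (16 + 576 - 216)*(-3) = 15 + 376*(-3) = 15 - 1128 = -1113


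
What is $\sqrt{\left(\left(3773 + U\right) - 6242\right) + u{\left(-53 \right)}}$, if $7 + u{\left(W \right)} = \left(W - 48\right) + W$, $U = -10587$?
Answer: $i \sqrt{13217} \approx 114.97 i$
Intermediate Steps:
$u{\left(W \right)} = -55 + 2 W$ ($u{\left(W \right)} = -7 + \left(\left(W - 48\right) + W\right) = -7 + \left(\left(-48 + W\right) + W\right) = -7 + \left(-48 + 2 W\right) = -55 + 2 W$)
$\sqrt{\left(\left(3773 + U\right) - 6242\right) + u{\left(-53 \right)}} = \sqrt{\left(\left(3773 - 10587\right) - 6242\right) + \left(-55 + 2 \left(-53\right)\right)} = \sqrt{\left(-6814 - 6242\right) - 161} = \sqrt{-13056 - 161} = \sqrt{-13217} = i \sqrt{13217}$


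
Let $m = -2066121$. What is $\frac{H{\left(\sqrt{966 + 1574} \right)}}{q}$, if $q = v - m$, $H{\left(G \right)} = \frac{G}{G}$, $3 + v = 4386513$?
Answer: $\frac{1}{6452631} \approx 1.5498 \cdot 10^{-7}$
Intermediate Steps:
$v = 4386510$ ($v = -3 + 4386513 = 4386510$)
$H{\left(G \right)} = 1$
$q = 6452631$ ($q = 4386510 - -2066121 = 4386510 + 2066121 = 6452631$)
$\frac{H{\left(\sqrt{966 + 1574} \right)}}{q} = 1 \cdot \frac{1}{6452631} = \frac{1}{6452631}$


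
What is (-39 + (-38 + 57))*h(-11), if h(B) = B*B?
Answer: -2420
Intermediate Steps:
h(B) = B²
(-39 + (-38 + 57))*h(-11) = (-39 + (-38 + 57))*(-11)² = (-39 + 19)*121 = -20*121 = -2420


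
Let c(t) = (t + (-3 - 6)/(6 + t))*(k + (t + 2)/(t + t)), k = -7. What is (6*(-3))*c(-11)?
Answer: -12006/11 ≈ -1091.5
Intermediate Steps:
c(t) = (-7 + (2 + t)/(2*t))*(t - 9/(6 + t)) (c(t) = (t + (-3 - 6)/(6 + t))*(-7 + (t + 2)/(t + t)) = (t - 9/(6 + t))*(-7 + (2 + t)/((2*t))) = (t - 9/(6 + t))*(-7 + (2 + t)*(1/(2*t))) = (t - 9/(6 + t))*(-7 + (2 + t)/(2*t)) = (-7 + (2 + t)/(2*t))*(t - 9/(6 + t)))
(6*(-3))*c(-11) = (6*(-3))*((½)*(-18 - 76*(-11)² - 13*(-11)³ + 129*(-11))/(-11*(6 - 11))) = -9*(-1)*(-18 - 76*121 - 13*(-1331) - 1419)/(11*(-5)) = -9*(-1)*(-1)*(-18 - 9196 + 17303 - 1419)/(11*5) = -9*(-1)*(-1)*6670/(11*5) = -18*667/11 = -12006/11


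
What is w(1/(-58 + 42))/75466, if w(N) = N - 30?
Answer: -481/1207456 ≈ -0.00039836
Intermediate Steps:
w(N) = -30 + N
w(1/(-58 + 42))/75466 = (-30 + 1/(-58 + 42))/75466 = (-30 + 1/(-16))*(1/75466) = (-30 - 1/16)*(1/75466) = -481/16*1/75466 = -481/1207456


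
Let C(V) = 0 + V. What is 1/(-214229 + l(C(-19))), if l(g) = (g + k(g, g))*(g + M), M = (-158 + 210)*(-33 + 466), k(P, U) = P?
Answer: -1/1069115 ≈ -9.3535e-7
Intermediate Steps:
C(V) = V
M = 22516 (M = 52*433 = 22516)
l(g) = 2*g*(22516 + g) (l(g) = (g + g)*(g + 22516) = (2*g)*(22516 + g) = 2*g*(22516 + g))
1/(-214229 + l(C(-19))) = 1/(-214229 + 2*(-19)*(22516 - 19)) = 1/(-214229 + 2*(-19)*22497) = 1/(-214229 - 854886) = 1/(-1069115) = -1/1069115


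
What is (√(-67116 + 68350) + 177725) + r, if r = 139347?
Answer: 317072 + √1234 ≈ 3.1711e+5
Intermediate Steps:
(√(-67116 + 68350) + 177725) + r = (√(-67116 + 68350) + 177725) + 139347 = (√1234 + 177725) + 139347 = (177725 + √1234) + 139347 = 317072 + √1234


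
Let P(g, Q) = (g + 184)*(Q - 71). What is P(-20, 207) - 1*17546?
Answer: 4758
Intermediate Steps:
P(g, Q) = (-71 + Q)*(184 + g) (P(g, Q) = (184 + g)*(-71 + Q) = (-71 + Q)*(184 + g))
P(-20, 207) - 1*17546 = (-13064 - 71*(-20) + 184*207 + 207*(-20)) - 1*17546 = (-13064 + 1420 + 38088 - 4140) - 17546 = 22304 - 17546 = 4758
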